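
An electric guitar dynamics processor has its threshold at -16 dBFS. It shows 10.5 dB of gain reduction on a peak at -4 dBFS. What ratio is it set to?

Input overshoot = -4 − (-16) = 12 dB.
Output overshoot = 12 − 10.5 = 1.5 dB.
Ratio = input overshoot / output overshoot = 12 / 1.5 = 8.

8:1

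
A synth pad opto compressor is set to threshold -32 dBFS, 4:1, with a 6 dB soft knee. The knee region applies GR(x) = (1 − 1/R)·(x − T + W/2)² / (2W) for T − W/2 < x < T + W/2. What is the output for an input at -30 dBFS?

-31.5625 dBFS

x − T + W/2 = -30 − (-32) + 3 = 5.
GR = (1 − 1/4) × 5² / 12 = 0.75 × 25 / 12 = 1.5625 dB.
Output = -30 − 1.5625 = -31.5625 dBFS.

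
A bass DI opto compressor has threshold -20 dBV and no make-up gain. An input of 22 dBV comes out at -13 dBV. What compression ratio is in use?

6:1

Input overshoot = 22 − (-20) = 42 dB; output overshoot = -13 − (-20) = 7 dB.
Ratio = 42 / 7 = 6.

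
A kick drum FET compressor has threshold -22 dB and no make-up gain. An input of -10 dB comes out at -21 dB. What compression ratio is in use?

Input overshoot = -10 − (-22) = 12 dB; output overshoot = -21 − (-22) = 1 dB.
Ratio = 12 / 1 = 12.

12:1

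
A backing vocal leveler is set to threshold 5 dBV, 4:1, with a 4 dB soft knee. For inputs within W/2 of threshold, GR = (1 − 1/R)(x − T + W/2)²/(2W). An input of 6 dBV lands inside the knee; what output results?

x − T + W/2 = 6 − 5 + 2 = 3.
GR = (1 − 1/4) × 3² / 8 = 0.75 × 9 / 8 = 0.84375 dB.
Output = 6 − 0.84375 = 5.15625 dBV.

5.15625 dBV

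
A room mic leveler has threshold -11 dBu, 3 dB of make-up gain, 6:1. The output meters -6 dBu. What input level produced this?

1 dBu

Stripping the +3 dB make-up gives -9 dBu at the gain stage.
The compressed level sits -9 − (-11) = 2 dB over threshold.
Undo the ratio: input overshoot = 2 × 6 = 12 dB, giving input = 1 dBu.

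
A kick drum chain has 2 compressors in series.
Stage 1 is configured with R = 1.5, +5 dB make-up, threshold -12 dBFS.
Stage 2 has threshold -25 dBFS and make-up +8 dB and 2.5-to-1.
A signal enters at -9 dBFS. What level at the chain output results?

Stage 1: 3 dB above -12 dBFS, reduced 1.5:1 to 2 dB above → -10 dBFS; +5 dB make-up → -5 dBFS.
Stage 2: -5 dBFS is 20 dB over -25 dBFS; at 2.5:1 that becomes 8 dB over, giving -17 dBFS; +8 dB make-up → -9 dBFS.

-9 dBFS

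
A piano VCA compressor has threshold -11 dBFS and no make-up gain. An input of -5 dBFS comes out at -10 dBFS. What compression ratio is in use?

6:1

Input overshoot = -5 − (-11) = 6 dB; output overshoot = -10 − (-11) = 1 dB.
Ratio = 6 / 1 = 6.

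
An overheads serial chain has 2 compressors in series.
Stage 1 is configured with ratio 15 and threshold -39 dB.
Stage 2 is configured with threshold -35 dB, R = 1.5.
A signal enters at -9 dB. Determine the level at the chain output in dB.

Stage 1: overshoot 30 dB → 30/15 = 2 dB → -37 dB.
Stage 2: -37 dB ≤ -35 dB, so stage 2 doesn't engage; output -37 dB.

-37 dB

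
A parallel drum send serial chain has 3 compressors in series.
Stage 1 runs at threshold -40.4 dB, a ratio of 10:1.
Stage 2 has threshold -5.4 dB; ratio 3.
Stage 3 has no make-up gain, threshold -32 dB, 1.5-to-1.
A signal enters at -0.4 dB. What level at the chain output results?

-36.4 dB

Stage 1: -0.4 dB is 40 dB over -40.4 dB; at 10:1 that becomes 4 dB over, giving -36.4 dB.
Stage 2: below threshold (-36.4 ≤ -5.4); passes unchanged; output -36.4 dB.
Stage 3: -36.4 dB ≤ -32 dB, so stage 3 doesn't engage; output -36.4 dB.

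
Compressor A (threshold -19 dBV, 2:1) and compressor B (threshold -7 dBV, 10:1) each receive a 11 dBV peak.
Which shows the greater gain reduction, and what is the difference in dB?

A: GR = 30 − 30/2 = 15 dB.
B: GR = 18 − 18/10 = 16.2 dB.
B applies 1.2 dB more gain reduction.

B, by 1.2 dB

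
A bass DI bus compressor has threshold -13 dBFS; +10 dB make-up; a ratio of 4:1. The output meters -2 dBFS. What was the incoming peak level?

Remove make-up: -2 − 10 = -12 dBFS.
The compressed level sits -12 − (-13) = 1 dB over threshold.
Input overshoot = R × output overshoot = 4 dB → input = -13 + 4 = -9 dBFS.

-9 dBFS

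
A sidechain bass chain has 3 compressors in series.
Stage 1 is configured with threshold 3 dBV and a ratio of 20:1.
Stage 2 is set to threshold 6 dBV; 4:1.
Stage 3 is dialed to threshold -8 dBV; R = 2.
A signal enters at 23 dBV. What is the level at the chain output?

Stage 1: 23 dBV is 20 dB over 3 dBV; at 20:1 that becomes 1 dB over, giving 4 dBV.
Stage 2: 4 dBV is at or below the 6 dBV threshold — no compression; output 4 dBV.
Stage 3: overshoot 12 dB → 12/2 = 6 dB → -2 dBV.

-2 dBV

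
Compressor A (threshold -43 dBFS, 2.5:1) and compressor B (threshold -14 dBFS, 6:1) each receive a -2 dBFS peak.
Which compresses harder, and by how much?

A, by 14.6 dB

A: 41 dB over, compressed to 16.4 dB over, so 24.6 dB of GR.
B: 12 dB over, compressed to 2 dB over, so 10 dB of GR.
Difference: 14.6 dB in favour of A.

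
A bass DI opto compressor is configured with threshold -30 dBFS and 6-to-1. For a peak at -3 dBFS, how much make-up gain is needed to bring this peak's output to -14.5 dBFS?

Without make-up, output = threshold + overshoot/6 = -30 + 4.5 = -25.5 dBFS.
Gap to target: 11 dB.

11 dB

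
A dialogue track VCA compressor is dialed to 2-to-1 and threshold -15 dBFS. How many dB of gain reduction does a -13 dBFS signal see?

The signal is 2 dB above threshold.
A 2:1 ratio leaves 1 dB of that excess.
GR = overshoot in − overshoot out = 2 − 1 = 1 dB.

1 dB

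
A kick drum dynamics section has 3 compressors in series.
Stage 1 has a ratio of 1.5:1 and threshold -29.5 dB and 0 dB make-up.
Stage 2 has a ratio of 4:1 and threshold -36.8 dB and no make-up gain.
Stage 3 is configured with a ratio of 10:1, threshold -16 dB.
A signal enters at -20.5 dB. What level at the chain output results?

Stage 1: -20.5 dB is 9 dB over -29.5 dB; at 1.5:1 that becomes 6 dB over, giving -23.5 dB.
Stage 2: -23.5 dB is 13.3 dB over -36.8 dB; at 4:1 that becomes 3.325 dB over, giving -33.475 dB.
Stage 3: -33.475 dB is at or below the -16 dB threshold — no compression; output -33.475 dB.

-33.475 dB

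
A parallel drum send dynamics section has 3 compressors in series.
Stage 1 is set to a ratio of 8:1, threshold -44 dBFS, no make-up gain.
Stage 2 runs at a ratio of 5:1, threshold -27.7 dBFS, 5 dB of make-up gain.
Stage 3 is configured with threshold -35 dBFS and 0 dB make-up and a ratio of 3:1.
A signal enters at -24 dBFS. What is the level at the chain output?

Stage 1: -24 dBFS is 20 dB over -44 dBFS; at 8:1 that becomes 2.5 dB over, giving -41.5 dBFS.
Stage 2: -41.5 dBFS ≤ -27.7 dBFS, so stage 2 doesn't engage; make-up brings it to -36.5 dBFS.
Stage 3: -36.5 dBFS ≤ -35 dBFS, so stage 3 doesn't engage; output -36.5 dBFS.

-36.5 dBFS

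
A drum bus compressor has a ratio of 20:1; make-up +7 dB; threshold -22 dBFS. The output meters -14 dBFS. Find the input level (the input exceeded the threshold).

-2 dBFS

Remove make-up: -14 − 7 = -21 dBFS.
Post-compression overshoot = -21 − (-22) = 1 dB.
Input overshoot = R × output overshoot = 20 dB → input = -22 + 20 = -2 dBFS.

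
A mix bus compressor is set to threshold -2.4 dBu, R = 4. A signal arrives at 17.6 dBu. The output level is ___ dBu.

The input is 20 dB above the -2.4 dBu threshold.
The 20 dB excess becomes 5 dB after 4:1 reduction.
That puts the output at 2.6 dBu.

2.6 dBu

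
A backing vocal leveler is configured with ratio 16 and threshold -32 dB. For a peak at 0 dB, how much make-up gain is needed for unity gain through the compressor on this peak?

30 dB

Overshoot 32 dB → 32/16 = 2 dB after compression, so the compressed level is -32 + 2 = -30 dB.
Make-up = target − compressed = 0 − (-30) = 30 dB.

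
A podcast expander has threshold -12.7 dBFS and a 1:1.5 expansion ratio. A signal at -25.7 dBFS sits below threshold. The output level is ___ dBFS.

-32.2 dBFS

The input is 13 dB below the -12.7 dBFS threshold.
A 1:1.5 expander multiplies undershoot by 1.5: 13 × 1.5 = 19.5 dB below threshold.
Output = -12.7 − 19.5 = -32.2 dBFS.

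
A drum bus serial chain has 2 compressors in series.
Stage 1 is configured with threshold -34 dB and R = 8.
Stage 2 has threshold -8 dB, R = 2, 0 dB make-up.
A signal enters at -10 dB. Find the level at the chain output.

Stage 1: 24 dB above -34 dB, reduced 8:1 to 3 dB above → -31 dB.
Stage 2: below threshold (-31 ≤ -8); passes unchanged; output -31 dB.

-31 dB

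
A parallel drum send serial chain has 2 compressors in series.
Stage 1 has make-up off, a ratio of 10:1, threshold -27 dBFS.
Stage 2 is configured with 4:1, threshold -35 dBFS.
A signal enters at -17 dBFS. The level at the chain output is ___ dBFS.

Stage 1: overshoot 10 dB → 10/10 = 1 dB → -26 dBFS.
Stage 2: -26 dBFS is 9 dB over -35 dBFS; at 4:1 that becomes 2.25 dB over, giving -32.75 dBFS.

-32.75 dBFS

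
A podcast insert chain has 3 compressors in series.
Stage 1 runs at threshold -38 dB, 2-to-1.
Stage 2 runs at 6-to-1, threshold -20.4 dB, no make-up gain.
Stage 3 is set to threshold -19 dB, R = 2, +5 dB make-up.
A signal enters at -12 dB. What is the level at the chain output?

Stage 1: overshoot 26 dB → 26/2 = 13 dB → -25 dB.
Stage 2: -25 dB ≤ -20.4 dB, so stage 2 doesn't engage; output -25 dB.
Stage 3: below threshold (-25 ≤ -19); passes unchanged; make-up brings it to -20 dB.

-20 dB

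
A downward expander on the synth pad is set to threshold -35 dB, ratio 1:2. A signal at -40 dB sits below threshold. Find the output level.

Undershoot = (-35) − (-40) = 5 dB.
At 1:2, that expands to 10 dB under threshold.
Output = -35 − 10 = -45 dB.

-45 dB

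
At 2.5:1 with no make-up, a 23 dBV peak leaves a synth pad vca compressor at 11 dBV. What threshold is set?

3 dBV

Let T be the threshold. Output overshoot = (input overshoot)/R, so 11 − T = (23 − T)/2.5.
2.5·(11 − T) = 23 − T → 1.5·T = 27.5 − 23 = 4.5.
T = 4.5/1.5 = 3 dBV.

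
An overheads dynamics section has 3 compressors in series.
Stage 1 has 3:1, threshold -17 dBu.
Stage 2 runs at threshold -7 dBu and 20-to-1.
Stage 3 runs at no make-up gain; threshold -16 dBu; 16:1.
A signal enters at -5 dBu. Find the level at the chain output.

-15.8125 dBu

Stage 1: 12 dB above -17 dBu, reduced 3:1 to 4 dB above → -13 dBu.
Stage 2: -13 dBu ≤ -7 dBu, so stage 2 doesn't engage; output -13 dBu.
Stage 3: overshoot 3 dB → 3/16 = 0.1875 dB → -15.8125 dBu.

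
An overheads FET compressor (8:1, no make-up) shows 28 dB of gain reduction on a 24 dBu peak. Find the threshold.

-8 dBu

Gain reduction = 24 − (-4) = 28 dB; output overshoot = GR / (R − 1) = 28 / 7 = 4 dB.
Threshold = output − output overshoot = -4 − 4 = -8 dBu.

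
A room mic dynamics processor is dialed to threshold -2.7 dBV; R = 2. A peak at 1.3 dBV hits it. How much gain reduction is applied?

Overshoot = 1.3 − (-2.7) = 4 dB.
At 2:1, output sits 4/2 = 2 dB above threshold.
GR = overshoot in − overshoot out = 4 − 2 = 2 dB.

2 dB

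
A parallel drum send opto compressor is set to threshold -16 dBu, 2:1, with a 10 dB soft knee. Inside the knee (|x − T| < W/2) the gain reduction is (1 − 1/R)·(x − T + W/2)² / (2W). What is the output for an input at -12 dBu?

x − T + W/2 = -12 − (-16) + 5 = 9.
GR = (1 − 1/2) × 9² / 20 = 0.5 × 81 / 20 = 2.025 dB.
Output = -12 − 2.025 = -14.025 dBu.

-14.025 dBu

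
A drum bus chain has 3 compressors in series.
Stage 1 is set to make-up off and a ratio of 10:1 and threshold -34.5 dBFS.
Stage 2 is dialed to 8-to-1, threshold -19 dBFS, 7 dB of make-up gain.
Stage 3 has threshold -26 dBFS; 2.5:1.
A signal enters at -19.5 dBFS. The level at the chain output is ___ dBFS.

-26 dBFS

Stage 1: -19.5 dBFS is 15 dB over -34.5 dBFS; at 10:1 that becomes 1.5 dB over, giving -33 dBFS.
Stage 2: -33 dBFS is at or below the -19 dBFS threshold — no compression; make-up brings it to -26 dBFS.
Stage 3: below threshold (-26 ≤ -26); passes unchanged; output -26 dBFS.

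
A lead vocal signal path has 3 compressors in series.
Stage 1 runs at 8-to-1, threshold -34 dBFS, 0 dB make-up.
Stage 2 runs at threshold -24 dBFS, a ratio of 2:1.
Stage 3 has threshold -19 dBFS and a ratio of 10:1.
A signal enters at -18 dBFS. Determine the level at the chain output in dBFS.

-32 dBFS

Stage 1: 16 dB above -34 dBFS, reduced 8:1 to 2 dB above → -32 dBFS.
Stage 2: below threshold (-32 ≤ -24); passes unchanged; output -32 dBFS.
Stage 3: -32 dBFS is at or below the -19 dBFS threshold — no compression; output -32 dBFS.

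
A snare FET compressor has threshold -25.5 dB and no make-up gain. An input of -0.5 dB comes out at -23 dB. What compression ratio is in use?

Input overshoot = -0.5 − (-25.5) = 25 dB; output overshoot = -23 − (-25.5) = 2.5 dB.
Ratio = 25 / 2.5 = 10.

10:1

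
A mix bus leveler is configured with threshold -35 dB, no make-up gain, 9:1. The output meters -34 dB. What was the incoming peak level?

The compressed level sits -34 − (-35) = 1 dB over threshold.
Undo the ratio: input overshoot = 1 × 9 = 9 dB, giving input = -26 dB.

-26 dB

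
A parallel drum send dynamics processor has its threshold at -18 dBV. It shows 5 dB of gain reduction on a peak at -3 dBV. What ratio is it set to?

1.5:1

Input overshoot = -3 − (-18) = 15 dB.
Output overshoot = 15 − 5 = 10 dB.
Ratio = input overshoot / output overshoot = 15 / 10 = 1.5.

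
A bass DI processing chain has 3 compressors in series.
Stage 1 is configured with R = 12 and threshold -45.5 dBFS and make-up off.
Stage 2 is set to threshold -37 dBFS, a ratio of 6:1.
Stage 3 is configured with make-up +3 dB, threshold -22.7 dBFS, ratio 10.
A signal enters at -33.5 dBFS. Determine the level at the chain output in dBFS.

Stage 1: 12 dB above -45.5 dBFS, reduced 12:1 to 1 dB above → -44.5 dBFS.
Stage 2: below threshold (-44.5 ≤ -37); passes unchanged; output -44.5 dBFS.
Stage 3: -44.5 dBFS is at or below the -22.7 dBFS threshold — no compression; make-up brings it to -41.5 dBFS.

-41.5 dBFS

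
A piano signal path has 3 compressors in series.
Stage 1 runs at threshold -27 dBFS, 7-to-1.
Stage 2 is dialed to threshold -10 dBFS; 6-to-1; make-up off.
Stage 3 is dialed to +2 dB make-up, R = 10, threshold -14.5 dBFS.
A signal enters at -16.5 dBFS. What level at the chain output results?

-23.5 dBFS

Stage 1: overshoot 10.5 dB → 10.5/7 = 1.5 dB → -25.5 dBFS.
Stage 2: -25.5 dBFS ≤ -10 dBFS, so stage 2 doesn't engage; output -25.5 dBFS.
Stage 3: -25.5 dBFS is at or below the -14.5 dBFS threshold — no compression; make-up brings it to -23.5 dBFS.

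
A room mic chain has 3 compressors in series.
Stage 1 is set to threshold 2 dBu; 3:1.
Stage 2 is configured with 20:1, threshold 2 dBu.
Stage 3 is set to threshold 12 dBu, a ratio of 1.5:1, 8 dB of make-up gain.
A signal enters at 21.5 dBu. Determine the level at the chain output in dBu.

Stage 1: overshoot 19.5 dB → 19.5/3 = 6.5 dB → 8.5 dBu.
Stage 2: overshoot 6.5 dB → 6.5/20 = 0.325 dB → 2.325 dBu.
Stage 3: below threshold (2.325 ≤ 12); passes unchanged; make-up brings it to 10.325 dBu.

10.325 dBu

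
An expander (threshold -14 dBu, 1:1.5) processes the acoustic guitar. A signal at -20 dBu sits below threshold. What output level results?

-23 dBu

Undershoot = (-14) − (-20) = 6 dB.
At 1:1.5, that expands to 9 dB under threshold.
Output = -14 − 9 = -23 dBu.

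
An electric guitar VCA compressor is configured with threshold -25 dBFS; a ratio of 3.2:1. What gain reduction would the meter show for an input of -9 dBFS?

11 dB

-9 dBFS exceeds the threshold by 16 dB.
A 3.2:1 ratio leaves 5 dB of that excess.
Gain reduction = 16 − 5 = 11 dB.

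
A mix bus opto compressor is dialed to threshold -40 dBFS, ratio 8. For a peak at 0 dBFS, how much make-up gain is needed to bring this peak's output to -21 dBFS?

14 dB

Without make-up, output = threshold + overshoot/8 = -40 + 5 = -35 dBFS.
Gap to target: 14 dB.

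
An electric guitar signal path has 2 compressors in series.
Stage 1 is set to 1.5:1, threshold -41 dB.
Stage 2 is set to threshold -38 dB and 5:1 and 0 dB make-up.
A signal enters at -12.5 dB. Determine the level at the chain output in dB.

Stage 1: overshoot 28.5 dB → 28.5/1.5 = 19 dB → -22 dB.
Stage 2: 16 dB above -38 dB, reduced 5:1 to 3.2 dB above → -34.8 dB.

-34.8 dB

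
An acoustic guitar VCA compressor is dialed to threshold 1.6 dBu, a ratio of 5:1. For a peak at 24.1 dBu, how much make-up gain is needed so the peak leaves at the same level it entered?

18 dB

Overshoot 22.5 dB → 22.5/5 = 4.5 dB after compression, so the compressed level is 1.6 + 4.5 = 6.1 dBu.
Make-up = target − compressed = 24.1 − 6.1 = 18 dB.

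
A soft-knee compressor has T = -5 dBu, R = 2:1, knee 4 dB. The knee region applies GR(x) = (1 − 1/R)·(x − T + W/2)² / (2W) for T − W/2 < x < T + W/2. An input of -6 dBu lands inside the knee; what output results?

-6.0625 dBu

x − T + W/2 = -6 − (-5) + 2 = 1.
GR = (1 − 1/2) × 1² / 8 = 0.5 × 1 / 8 = 0.0625 dB.
Output = -6 − 0.0625 = -6.0625 dBu.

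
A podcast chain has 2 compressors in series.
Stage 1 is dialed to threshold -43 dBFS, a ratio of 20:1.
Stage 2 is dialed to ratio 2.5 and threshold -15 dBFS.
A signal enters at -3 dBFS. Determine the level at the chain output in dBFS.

-41 dBFS

Stage 1: overshoot 40 dB → 40/20 = 2 dB → -41 dBFS.
Stage 2: -41 dBFS ≤ -15 dBFS, so stage 2 doesn't engage; output -41 dBFS.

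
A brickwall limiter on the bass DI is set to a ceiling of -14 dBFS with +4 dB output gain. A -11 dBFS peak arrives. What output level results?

-10 dBFS

The limiter clamps the peak to its -14 dBFS ceiling.
Output gain then adds 4 dB: -14 + 4 = -10 dBFS.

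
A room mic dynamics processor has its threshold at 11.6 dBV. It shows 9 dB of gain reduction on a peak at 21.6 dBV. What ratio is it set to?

Input overshoot = 21.6 − 11.6 = 10 dB.
Output overshoot = 10 − 9 = 1 dB.
Ratio = input overshoot / output overshoot = 10 / 1 = 10.

10:1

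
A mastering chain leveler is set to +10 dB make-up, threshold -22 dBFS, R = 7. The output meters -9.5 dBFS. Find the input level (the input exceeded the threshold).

-4.5 dBFS

Stripping the +10 dB make-up gives -19.5 dBFS at the gain stage.
That's 2.5 dB above the -22 dBFS threshold.
Before 7:1 compression the overshoot was 2.5 × 7 = 17.5 dB, so input = -22 + 17.5 = -4.5 dBFS.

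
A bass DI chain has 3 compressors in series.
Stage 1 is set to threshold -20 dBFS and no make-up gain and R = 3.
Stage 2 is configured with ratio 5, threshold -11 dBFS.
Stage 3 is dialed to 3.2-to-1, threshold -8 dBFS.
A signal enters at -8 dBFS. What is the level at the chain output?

-16 dBFS

Stage 1: 12 dB above -20 dBFS, reduced 3:1 to 4 dB above → -16 dBFS.
Stage 2: below threshold (-16 ≤ -11); passes unchanged; output -16 dBFS.
Stage 3: below threshold (-16 ≤ -8); passes unchanged; output -16 dBFS.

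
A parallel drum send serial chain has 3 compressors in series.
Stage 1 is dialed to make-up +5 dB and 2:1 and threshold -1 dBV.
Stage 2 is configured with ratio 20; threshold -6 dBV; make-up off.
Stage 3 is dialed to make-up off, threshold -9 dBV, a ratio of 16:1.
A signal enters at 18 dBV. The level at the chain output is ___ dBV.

Stage 1: overshoot 19 dB → 19/2 = 9.5 dB → 8.5 dBV; +5 dB make-up → 13.5 dBV.
Stage 2: 19.5 dB above -6 dBV, reduced 20:1 to 0.975 dB above → -5.025 dBV.
Stage 3: 3.975 dB above -9 dBV, reduced 16:1 to 0.248438 dB above → -8.751563 dBV.

-8.751563 dBV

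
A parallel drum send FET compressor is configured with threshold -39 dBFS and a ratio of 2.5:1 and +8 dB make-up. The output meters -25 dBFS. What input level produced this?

-24 dBFS

Stripping the +8 dB make-up gives -33 dBFS at the gain stage.
Post-compression overshoot = -33 − (-39) = 6 dB.
Before 2.5:1 compression the overshoot was 6 × 2.5 = 15 dB, so input = -39 + 15 = -24 dBFS.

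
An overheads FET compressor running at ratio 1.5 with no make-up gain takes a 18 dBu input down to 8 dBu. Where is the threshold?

Input is 30 dB above T (since output overshoot × R = input overshoot: (8 − T)·1.5 = 18 − T gives T = -12 dBu).
Check: -12 + (18 − (-12))/1.5 = -12 + 20 = 8 dBu. ✓

-12 dBu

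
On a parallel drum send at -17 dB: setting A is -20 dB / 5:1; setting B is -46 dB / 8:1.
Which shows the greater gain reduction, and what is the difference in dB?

B, by 22.975 dB

A: GR = 3 − 3/5 = 2.4 dB.
B: GR = 29 − 29/8 = 25.375 dB.
Difference: 22.975 dB in favour of B.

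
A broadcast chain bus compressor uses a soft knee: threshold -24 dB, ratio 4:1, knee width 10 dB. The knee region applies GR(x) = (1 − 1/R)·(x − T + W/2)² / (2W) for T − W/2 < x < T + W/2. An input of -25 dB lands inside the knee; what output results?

-25.6 dB

x − T + W/2 = -25 − (-24) + 5 = 4.
GR = (1 − 1/4) × 4² / 20 = 0.75 × 16 / 20 = 0.6 dB.
Output = -25 − 0.6 = -25.6 dB.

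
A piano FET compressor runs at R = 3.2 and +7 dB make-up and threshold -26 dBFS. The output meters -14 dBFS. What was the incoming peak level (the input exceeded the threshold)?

Remove make-up: -14 − 7 = -21 dBFS.
Post-compression overshoot = -21 − (-26) = 5 dB.
Undo the ratio: input overshoot = 5 × 3.2 = 16 dB, giving input = -10 dBFS.

-10 dBFS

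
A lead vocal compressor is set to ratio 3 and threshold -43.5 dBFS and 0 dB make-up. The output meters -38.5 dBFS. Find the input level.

The compressed level sits -38.5 − (-43.5) = 5 dB over threshold.
Undo the ratio: input overshoot = 5 × 3 = 15 dB, giving input = -28.5 dBFS.

-28.5 dBFS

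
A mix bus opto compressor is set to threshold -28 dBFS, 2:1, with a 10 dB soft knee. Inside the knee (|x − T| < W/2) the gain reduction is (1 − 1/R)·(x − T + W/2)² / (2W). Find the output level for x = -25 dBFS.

-26.6 dBFS

x − T + W/2 = -25 − (-28) + 5 = 8.
GR = (1 − 1/2) × 8² / 20 = 0.5 × 64 / 20 = 1.6 dB.
Output = -25 − 1.6 = -26.6 dBFS.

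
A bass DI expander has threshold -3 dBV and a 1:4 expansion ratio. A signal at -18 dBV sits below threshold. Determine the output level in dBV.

The input is 15 dB below the -3 dBV threshold.
A 1:4 expander multiplies undershoot by 4: 15 × 4 = 60 dB below threshold.
Output = -3 − 60 = -63 dBV.

-63 dBV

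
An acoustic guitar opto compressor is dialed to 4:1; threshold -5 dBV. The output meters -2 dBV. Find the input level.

The compressed level sits -2 − (-5) = 3 dB over threshold.
Input overshoot = R × output overshoot = 12 dB → input = -5 + 12 = 7 dBV.

7 dBV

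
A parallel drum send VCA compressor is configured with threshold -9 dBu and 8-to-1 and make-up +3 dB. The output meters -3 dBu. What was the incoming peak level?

Remove make-up: -3 − 3 = -6 dBu.
Post-compression overshoot = -6 − (-9) = 3 dB.
Input overshoot = R × output overshoot = 24 dB → input = -9 + 24 = 15 dBu.

15 dBu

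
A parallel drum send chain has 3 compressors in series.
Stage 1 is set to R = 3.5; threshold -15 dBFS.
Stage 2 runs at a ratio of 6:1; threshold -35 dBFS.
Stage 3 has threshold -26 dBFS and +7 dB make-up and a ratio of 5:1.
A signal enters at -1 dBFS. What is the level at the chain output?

Stage 1: -1 dBFS is 14 dB over -15 dBFS; at 3.5:1 that becomes 4 dB over, giving -11 dBFS.
Stage 2: -11 dBFS is 24 dB over -35 dBFS; at 6:1 that becomes 4 dB over, giving -31 dBFS.
Stage 3: below threshold (-31 ≤ -26); passes unchanged; make-up brings it to -24 dBFS.

-24 dBFS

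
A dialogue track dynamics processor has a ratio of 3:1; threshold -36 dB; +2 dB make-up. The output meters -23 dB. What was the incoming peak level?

Stripping the +2 dB make-up gives -25 dB at the gain stage.
The compressed level sits -25 − (-36) = 11 dB over threshold.
Before 3:1 compression the overshoot was 11 × 3 = 33 dB, so input = -36 + 33 = -3 dB.

-3 dB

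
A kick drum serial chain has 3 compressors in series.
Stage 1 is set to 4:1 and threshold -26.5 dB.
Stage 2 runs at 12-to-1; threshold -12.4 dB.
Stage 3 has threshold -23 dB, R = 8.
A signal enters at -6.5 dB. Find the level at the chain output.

-22.8125 dB

Stage 1: overshoot 20 dB → 20/4 = 5 dB → -21.5 dB.
Stage 2: -21.5 dB is at or below the -12.4 dB threshold — no compression; output -21.5 dB.
Stage 3: -21.5 dB is 1.5 dB over -23 dB; at 8:1 that becomes 0.1875 dB over, giving -22.8125 dB.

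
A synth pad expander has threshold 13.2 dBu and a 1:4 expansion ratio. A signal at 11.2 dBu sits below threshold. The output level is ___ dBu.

Below threshold, a 1:4 expander applies gain = (4−1)×(T − x) of attenuation.
(4−1) × 2 = 6 dB, so output = 11.2 − 6 = 5.2 dBu.

5.2 dBu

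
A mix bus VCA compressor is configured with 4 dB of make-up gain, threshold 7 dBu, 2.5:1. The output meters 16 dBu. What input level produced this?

19.5 dBu

Stripping the +4 dB make-up gives 12 dBu at the gain stage.
Post-compression overshoot = 12 − 7 = 5 dB.
Before 2.5:1 compression the overshoot was 5 × 2.5 = 12.5 dB, so input = 7 + 12.5 = 19.5 dBu.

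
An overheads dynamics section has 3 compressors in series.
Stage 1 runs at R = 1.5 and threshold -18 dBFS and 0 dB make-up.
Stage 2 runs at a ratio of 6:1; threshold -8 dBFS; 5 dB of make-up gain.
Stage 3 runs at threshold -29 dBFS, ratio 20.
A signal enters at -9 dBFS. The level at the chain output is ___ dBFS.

Stage 1: overshoot 9 dB → 9/1.5 = 6 dB → -12 dBFS.
Stage 2: -12 dBFS is at or below the -8 dBFS threshold — no compression; make-up brings it to -7 dBFS.
Stage 3: overshoot 22 dB → 22/20 = 1.1 dB → -27.9 dBFS.

-27.9 dBFS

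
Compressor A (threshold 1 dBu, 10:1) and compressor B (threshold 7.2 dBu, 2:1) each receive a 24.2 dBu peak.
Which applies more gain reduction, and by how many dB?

A, by 12.38 dB

A: overshoot 23.2 dB → output overshoot 2.32 dB → GR 20.88 dB.
B: overshoot 17 dB → output overshoot 8.5 dB → GR 8.5 dB.
A applies 12.38 dB more gain reduction.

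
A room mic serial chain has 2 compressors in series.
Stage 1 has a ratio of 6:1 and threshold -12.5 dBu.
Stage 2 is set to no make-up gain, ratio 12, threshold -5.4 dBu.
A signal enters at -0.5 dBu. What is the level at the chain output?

Stage 1: overshoot 12 dB → 12/6 = 2 dB → -10.5 dBu.
Stage 2: -10.5 dBu ≤ -5.4 dBu, so stage 2 doesn't engage; output -10.5 dBu.

-10.5 dBu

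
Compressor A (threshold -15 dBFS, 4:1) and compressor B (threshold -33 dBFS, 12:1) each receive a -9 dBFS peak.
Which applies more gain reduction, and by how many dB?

B, by 17.5 dB

A: GR = 6 − 6/4 = 4.5 dB.
B: GR = 24 − 24/12 = 22 dB.
B reduces 17.5 dB more.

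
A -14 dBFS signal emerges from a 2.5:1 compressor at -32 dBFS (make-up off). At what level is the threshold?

Gain reduction = -14 − (-32) = 18 dB; output overshoot = GR / (R − 1) = 18 / 1.5 = 12 dB.
Threshold = output − output overshoot = -32 − 12 = -44 dBFS.

-44 dBFS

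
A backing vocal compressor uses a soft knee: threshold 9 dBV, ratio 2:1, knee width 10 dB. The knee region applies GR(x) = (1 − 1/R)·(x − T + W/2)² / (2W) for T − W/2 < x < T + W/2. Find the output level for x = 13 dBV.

10.975 dBV

x − T + W/2 = 13 − 9 + 5 = 9.
GR = (1 − 1/2) × 9² / 20 = 0.5 × 81 / 20 = 2.025 dB.
Output = 13 − 2.025 = 10.975 dBV.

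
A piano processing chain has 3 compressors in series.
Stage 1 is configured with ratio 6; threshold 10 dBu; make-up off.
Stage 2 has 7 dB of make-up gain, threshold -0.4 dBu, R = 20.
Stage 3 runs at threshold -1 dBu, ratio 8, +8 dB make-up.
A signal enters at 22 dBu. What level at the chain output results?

Stage 1: overshoot 12 dB → 12/6 = 2 dB → 12 dBu.
Stage 2: 12.4 dB above -0.4 dBu, reduced 20:1 to 0.62 dB above → 0.22 dBu; +7 dB make-up → 7.22 dBu.
Stage 3: overshoot 8.22 dB → 8.22/8 = 1.0275 dB → 0.0275 dBu; +8 dB make-up → 8.0275 dBu.

8.0275 dBu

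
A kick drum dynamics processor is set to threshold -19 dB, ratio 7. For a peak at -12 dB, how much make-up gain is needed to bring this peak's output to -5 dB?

Overshoot 7 dB → 7/7 = 1 dB after compression, so the compressed level is -19 + 1 = -18 dB.
Make-up = target − compressed = -5 − (-18) = 13 dB.

13 dB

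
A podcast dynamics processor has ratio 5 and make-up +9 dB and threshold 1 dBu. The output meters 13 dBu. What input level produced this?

Before make-up, the level was 13 − 9 = 4 dBu.
The compressed level sits 4 − 1 = 3 dB over threshold.
Undo the ratio: input overshoot = 3 × 5 = 15 dB, giving input = 16 dBu.

16 dBu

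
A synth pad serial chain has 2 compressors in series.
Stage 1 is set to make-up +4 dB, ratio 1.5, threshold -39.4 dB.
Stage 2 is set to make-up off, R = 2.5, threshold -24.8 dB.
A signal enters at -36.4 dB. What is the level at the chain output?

-33.4 dB

Stage 1: -36.4 dB is 3 dB over -39.4 dB; at 1.5:1 that becomes 2 dB over, giving -37.4 dB; +4 dB make-up → -33.4 dB.
Stage 2: -33.4 dB ≤ -24.8 dB, so stage 2 doesn't engage; output -33.4 dB.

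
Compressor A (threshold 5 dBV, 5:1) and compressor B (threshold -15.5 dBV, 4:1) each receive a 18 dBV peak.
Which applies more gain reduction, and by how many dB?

A: GR = 13 − 13/5 = 10.4 dB.
B: GR = 33.5 − 33.5/4 = 25.125 dB.
B reduces 14.725 dB more.

B, by 14.725 dB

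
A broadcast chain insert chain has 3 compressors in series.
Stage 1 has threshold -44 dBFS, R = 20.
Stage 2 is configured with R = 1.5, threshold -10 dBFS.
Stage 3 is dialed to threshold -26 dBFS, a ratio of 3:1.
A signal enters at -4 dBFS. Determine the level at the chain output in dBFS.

Stage 1: overshoot 40 dB → 40/20 = 2 dB → -42 dBFS.
Stage 2: -42 dBFS is at or below the -10 dBFS threshold — no compression; output -42 dBFS.
Stage 3: below threshold (-42 ≤ -26); passes unchanged; output -42 dBFS.

-42 dBFS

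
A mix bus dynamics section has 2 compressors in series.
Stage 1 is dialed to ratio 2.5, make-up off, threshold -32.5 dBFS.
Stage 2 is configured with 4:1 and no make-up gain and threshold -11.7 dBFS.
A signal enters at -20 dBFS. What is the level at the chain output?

-27.5 dBFS

Stage 1: 12.5 dB above -32.5 dBFS, reduced 2.5:1 to 5 dB above → -27.5 dBFS.
Stage 2: below threshold (-27.5 ≤ -11.7); passes unchanged; output -27.5 dBFS.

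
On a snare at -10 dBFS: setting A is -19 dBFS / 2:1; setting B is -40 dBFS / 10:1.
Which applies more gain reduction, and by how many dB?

B, by 22.5 dB

A: GR = 9 − 9/2 = 4.5 dB.
B: GR = 30 − 30/10 = 27 dB.
B reduces 22.5 dB more.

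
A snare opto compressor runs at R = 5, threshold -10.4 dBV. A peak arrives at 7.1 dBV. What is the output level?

-6.9 dBV

Overshoot: 7.1 − (-10.4) = 17.5 dB.
5:1 compression reduces that to 17.5/5 = 3.5 dB over.
Output = -10.4 + 3.5 = -6.9 dBV.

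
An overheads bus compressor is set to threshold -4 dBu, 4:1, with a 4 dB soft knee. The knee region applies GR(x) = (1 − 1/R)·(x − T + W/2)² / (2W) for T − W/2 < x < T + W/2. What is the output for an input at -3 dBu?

x − T + W/2 = -3 − (-4) + 2 = 3.
GR = (1 − 1/4) × 3² / 8 = 0.75 × 9 / 8 = 0.84375 dB.
Output = -3 − 0.84375 = -3.84375 dBu.

-3.84375 dBu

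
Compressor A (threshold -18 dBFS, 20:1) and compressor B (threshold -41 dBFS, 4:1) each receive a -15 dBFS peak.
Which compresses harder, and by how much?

B, by 16.65 dB

A: 3 dB over, compressed to 0.15 dB over, so 2.85 dB of GR.
B: 26 dB over, compressed to 6.5 dB over, so 19.5 dB of GR.
Difference: 16.65 dB in favour of B.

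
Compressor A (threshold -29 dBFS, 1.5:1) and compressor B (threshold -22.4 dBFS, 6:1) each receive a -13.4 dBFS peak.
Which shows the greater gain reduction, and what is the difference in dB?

B, by 2.3 dB

A: GR = 15.6 − 15.6/1.5 = 5.2 dB.
B: GR = 9 − 9/6 = 7.5 dB.
B reduces 2.3 dB more.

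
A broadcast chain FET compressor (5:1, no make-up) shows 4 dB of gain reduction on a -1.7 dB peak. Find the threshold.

-6.7 dB

Input is 5 dB above T (since output overshoot × R = input overshoot: (-5.7 − T)·5 = -1.7 − T gives T = -6.7 dB).
Check: -6.7 + (-1.7 − (-6.7))/5 = -6.7 + 1 = -5.7 dB. ✓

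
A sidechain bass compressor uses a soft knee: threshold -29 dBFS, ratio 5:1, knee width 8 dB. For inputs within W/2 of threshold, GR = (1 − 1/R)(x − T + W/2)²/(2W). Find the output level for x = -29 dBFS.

-29.8 dBFS

x − T + W/2 = -29 − (-29) + 4 = 4.
GR = (1 − 1/5) × 4² / 16 = 0.8 × 16 / 16 = 0.8 dB.
Output = -29 − 0.8 = -29.8 dBFS.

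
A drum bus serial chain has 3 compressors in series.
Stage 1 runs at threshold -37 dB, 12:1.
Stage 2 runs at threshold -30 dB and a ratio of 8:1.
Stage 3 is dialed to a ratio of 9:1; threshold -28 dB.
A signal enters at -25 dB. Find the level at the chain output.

Stage 1: overshoot 12 dB → 12/12 = 1 dB → -36 dB.
Stage 2: -36 dB is at or below the -30 dB threshold — no compression; output -36 dB.
Stage 3: -36 dB ≤ -28 dB, so stage 3 doesn't engage; output -36 dB.

-36 dB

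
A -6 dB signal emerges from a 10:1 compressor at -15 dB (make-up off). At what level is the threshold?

-16 dB

Input is 10 dB above T (since output overshoot × R = input overshoot: (-15 − T)·10 = -6 − T gives T = -16 dB).
Check: -16 + (-6 − (-16))/10 = -16 + 1 = -15 dB. ✓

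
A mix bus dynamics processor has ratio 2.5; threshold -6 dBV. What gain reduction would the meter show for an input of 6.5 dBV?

Overshoot = 6.5 − (-6) = 12.5 dB.
A 2.5:1 ratio leaves 5 dB of that excess.
Gain reduction = 12.5 − 5 = 7.5 dB.

7.5 dB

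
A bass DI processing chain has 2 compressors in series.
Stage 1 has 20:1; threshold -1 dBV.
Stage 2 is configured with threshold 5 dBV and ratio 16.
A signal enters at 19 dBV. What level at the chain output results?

Stage 1: 19 dBV is 20 dB over -1 dBV; at 20:1 that becomes 1 dB over, giving 0 dBV.
Stage 2: 0 dBV is at or below the 5 dBV threshold — no compression; output 0 dBV.

0 dBV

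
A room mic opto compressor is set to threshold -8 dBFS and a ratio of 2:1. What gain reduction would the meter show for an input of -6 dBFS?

1 dB

-6 dBFS exceeds the threshold by 2 dB.
After 2:1 compression the overshoot becomes 2/2 = 1 dB.
So the signal is attenuated by 2 − 1 = 1 dB.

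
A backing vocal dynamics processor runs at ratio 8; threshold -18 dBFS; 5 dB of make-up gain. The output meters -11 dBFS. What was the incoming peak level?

-2 dBFS

Before make-up, the level was -11 − 5 = -16 dBFS.
That's 2 dB above the -18 dBFS threshold.
Before 8:1 compression the overshoot was 2 × 8 = 16 dB, so input = -18 + 16 = -2 dBFS.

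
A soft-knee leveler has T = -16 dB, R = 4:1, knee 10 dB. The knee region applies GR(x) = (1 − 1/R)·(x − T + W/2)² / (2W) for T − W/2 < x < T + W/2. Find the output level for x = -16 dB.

x − T + W/2 = -16 − (-16) + 5 = 5.
GR = (1 − 1/4) × 5² / 20 = 0.75 × 25 / 20 = 0.9375 dB.
Output = -16 − 0.9375 = -16.9375 dB.

-16.9375 dB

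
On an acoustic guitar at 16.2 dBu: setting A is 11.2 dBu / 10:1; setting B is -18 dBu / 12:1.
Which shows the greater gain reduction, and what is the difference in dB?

B, by 26.85 dB

A: overshoot 5 dB → output overshoot 0.5 dB → GR 4.5 dB.
B: overshoot 34.2 dB → output overshoot 2.85 dB → GR 31.35 dB.
B applies 26.85 dB more gain reduction.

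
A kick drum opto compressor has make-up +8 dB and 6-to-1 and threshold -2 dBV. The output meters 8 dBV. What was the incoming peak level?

Remove make-up: 8 − 8 = 0 dBV.
That's 2 dB above the -2 dBV threshold.
Before 6:1 compression the overshoot was 2 × 6 = 12 dB, so input = -2 + 12 = 10 dBV.

10 dBV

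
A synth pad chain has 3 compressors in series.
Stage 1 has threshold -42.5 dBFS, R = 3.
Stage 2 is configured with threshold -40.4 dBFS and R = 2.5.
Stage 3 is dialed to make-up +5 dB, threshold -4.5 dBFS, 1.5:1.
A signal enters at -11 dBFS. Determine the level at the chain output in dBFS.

-32.04 dBFS

Stage 1: 31.5 dB above -42.5 dBFS, reduced 3:1 to 10.5 dB above → -32 dBFS.
Stage 2: 8.4 dB above -40.4 dBFS, reduced 2.5:1 to 3.36 dB above → -37.04 dBFS.
Stage 3: -37.04 dBFS is at or below the -4.5 dBFS threshold — no compression; make-up brings it to -32.04 dBFS.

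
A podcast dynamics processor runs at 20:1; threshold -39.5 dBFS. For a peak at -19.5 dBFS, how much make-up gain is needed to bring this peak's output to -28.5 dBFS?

10 dB

Without make-up, output = threshold + overshoot/20 = -39.5 + 1 = -38.5 dBFS.
Gap to target: 10 dB.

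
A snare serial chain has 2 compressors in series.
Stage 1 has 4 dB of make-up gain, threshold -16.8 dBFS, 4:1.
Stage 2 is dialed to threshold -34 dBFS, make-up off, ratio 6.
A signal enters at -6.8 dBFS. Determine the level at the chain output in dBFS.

Stage 1: -6.8 dBFS is 10 dB over -16.8 dBFS; at 4:1 that becomes 2.5 dB over, giving -14.3 dBFS; +4 dB make-up → -10.3 dBFS.
Stage 2: overshoot 23.7 dB → 23.7/6 = 3.95 dB → -30.05 dBFS.

-30.05 dBFS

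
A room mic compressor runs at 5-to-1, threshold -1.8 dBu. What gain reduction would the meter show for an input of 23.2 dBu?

23.2 dBu exceeds the threshold by 25 dB.
At 5:1, output sits 25/5 = 5 dB above threshold.
GR = overshoot in − overshoot out = 25 − 5 = 20 dB.

20 dB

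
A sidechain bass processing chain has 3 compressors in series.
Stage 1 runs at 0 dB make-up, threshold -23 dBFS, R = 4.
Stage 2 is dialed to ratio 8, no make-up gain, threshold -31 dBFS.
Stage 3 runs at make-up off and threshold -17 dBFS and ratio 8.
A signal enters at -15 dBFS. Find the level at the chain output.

-29.75 dBFS

Stage 1: overshoot 8 dB → 8/4 = 2 dB → -21 dBFS.
Stage 2: overshoot 10 dB → 10/8 = 1.25 dB → -29.75 dBFS.
Stage 3: -29.75 dBFS ≤ -17 dBFS, so stage 3 doesn't engage; output -29.75 dBFS.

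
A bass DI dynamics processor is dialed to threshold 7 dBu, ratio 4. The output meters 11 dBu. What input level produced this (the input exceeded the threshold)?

That's 4 dB above the 7 dBu threshold.
Input overshoot = R × output overshoot = 16 dB → input = 7 + 16 = 23 dBu.

23 dBu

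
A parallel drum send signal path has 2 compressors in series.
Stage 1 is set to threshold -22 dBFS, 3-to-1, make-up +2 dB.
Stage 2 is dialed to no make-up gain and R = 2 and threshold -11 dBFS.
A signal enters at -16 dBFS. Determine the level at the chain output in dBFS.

-18 dBFS

Stage 1: -16 dBFS is 6 dB over -22 dBFS; at 3:1 that becomes 2 dB over, giving -20 dBFS; +2 dB make-up → -18 dBFS.
Stage 2: below threshold (-18 ≤ -11); passes unchanged; output -18 dBFS.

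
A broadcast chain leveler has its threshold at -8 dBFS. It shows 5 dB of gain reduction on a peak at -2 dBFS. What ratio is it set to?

Input overshoot = -2 − (-8) = 6 dB.
Output overshoot = 6 − 5 = 1 dB.
Ratio = input overshoot / output overshoot = 6 / 1 = 6.

6:1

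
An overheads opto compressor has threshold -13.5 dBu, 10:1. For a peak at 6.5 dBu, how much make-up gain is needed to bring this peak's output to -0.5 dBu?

Without make-up, output = threshold + overshoot/10 = -13.5 + 2 = -11.5 dBu.
Gap to target: 11 dB.

11 dB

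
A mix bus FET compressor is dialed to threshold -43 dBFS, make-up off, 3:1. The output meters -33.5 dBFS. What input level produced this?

Post-compression overshoot = -33.5 − (-43) = 9.5 dB.
Before 3:1 compression the overshoot was 9.5 × 3 = 28.5 dB, so input = -43 + 28.5 = -14.5 dBFS.

-14.5 dBFS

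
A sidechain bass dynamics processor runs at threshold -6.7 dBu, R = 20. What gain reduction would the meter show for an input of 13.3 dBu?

19 dB

Overshoot = 13.3 − (-6.7) = 20 dB.
A 20:1 ratio leaves 1 dB of that excess.
So the signal is attenuated by 20 − 1 = 19 dB.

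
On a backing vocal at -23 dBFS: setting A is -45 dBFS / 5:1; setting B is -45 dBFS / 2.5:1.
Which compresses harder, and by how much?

A, by 4.4 dB

A: GR = 22 − 22/5 = 17.6 dB.
B: GR = 22 − 22/2.5 = 13.2 dB.
A reduces 4.4 dB more.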